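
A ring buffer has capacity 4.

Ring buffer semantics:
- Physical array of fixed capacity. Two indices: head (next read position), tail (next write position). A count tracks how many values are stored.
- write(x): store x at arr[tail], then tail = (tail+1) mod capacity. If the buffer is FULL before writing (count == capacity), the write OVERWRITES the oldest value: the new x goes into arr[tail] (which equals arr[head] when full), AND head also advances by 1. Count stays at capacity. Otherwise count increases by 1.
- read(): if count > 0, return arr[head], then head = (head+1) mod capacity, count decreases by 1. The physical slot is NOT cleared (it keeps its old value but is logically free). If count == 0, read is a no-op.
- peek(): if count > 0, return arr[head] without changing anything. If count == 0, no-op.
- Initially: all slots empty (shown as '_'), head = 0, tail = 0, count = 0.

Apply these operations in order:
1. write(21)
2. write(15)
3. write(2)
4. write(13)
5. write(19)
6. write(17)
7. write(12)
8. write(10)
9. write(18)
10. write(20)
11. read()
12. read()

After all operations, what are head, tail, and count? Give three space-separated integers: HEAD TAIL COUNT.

After op 1 (write(21)): arr=[21 _ _ _] head=0 tail=1 count=1
After op 2 (write(15)): arr=[21 15 _ _] head=0 tail=2 count=2
After op 3 (write(2)): arr=[21 15 2 _] head=0 tail=3 count=3
After op 4 (write(13)): arr=[21 15 2 13] head=0 tail=0 count=4
After op 5 (write(19)): arr=[19 15 2 13] head=1 tail=1 count=4
After op 6 (write(17)): arr=[19 17 2 13] head=2 tail=2 count=4
After op 7 (write(12)): arr=[19 17 12 13] head=3 tail=3 count=4
After op 8 (write(10)): arr=[19 17 12 10] head=0 tail=0 count=4
After op 9 (write(18)): arr=[18 17 12 10] head=1 tail=1 count=4
After op 10 (write(20)): arr=[18 20 12 10] head=2 tail=2 count=4
After op 11 (read()): arr=[18 20 12 10] head=3 tail=2 count=3
After op 12 (read()): arr=[18 20 12 10] head=0 tail=2 count=2

Answer: 0 2 2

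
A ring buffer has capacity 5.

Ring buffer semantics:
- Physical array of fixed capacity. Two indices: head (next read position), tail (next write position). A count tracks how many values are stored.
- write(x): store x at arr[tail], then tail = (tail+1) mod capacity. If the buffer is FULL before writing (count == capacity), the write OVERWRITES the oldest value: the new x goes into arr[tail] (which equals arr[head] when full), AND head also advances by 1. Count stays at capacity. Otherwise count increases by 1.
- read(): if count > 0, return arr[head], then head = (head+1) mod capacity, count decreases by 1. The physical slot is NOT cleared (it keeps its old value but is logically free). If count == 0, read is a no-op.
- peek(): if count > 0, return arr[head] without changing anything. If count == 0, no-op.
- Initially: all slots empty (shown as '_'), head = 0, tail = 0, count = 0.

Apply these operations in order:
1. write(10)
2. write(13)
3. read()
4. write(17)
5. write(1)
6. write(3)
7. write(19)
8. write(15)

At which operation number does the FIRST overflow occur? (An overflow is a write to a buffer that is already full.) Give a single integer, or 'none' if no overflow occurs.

Answer: 8

Derivation:
After op 1 (write(10)): arr=[10 _ _ _ _] head=0 tail=1 count=1
After op 2 (write(13)): arr=[10 13 _ _ _] head=0 tail=2 count=2
After op 3 (read()): arr=[10 13 _ _ _] head=1 tail=2 count=1
After op 4 (write(17)): arr=[10 13 17 _ _] head=1 tail=3 count=2
After op 5 (write(1)): arr=[10 13 17 1 _] head=1 tail=4 count=3
After op 6 (write(3)): arr=[10 13 17 1 3] head=1 tail=0 count=4
After op 7 (write(19)): arr=[19 13 17 1 3] head=1 tail=1 count=5
After op 8 (write(15)): arr=[19 15 17 1 3] head=2 tail=2 count=5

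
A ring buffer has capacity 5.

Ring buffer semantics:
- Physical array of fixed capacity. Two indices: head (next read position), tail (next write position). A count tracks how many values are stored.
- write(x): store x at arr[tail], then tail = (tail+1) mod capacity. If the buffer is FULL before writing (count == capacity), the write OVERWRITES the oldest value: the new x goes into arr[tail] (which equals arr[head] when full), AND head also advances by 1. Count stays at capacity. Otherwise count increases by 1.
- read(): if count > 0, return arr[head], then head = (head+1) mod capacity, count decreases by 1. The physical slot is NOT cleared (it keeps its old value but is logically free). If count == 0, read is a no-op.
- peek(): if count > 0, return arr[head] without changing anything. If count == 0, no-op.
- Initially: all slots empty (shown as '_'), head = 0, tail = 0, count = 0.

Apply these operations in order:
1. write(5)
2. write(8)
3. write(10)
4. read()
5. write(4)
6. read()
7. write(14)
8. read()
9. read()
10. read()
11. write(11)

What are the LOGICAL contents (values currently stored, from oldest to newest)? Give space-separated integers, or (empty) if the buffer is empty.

Answer: 11

Derivation:
After op 1 (write(5)): arr=[5 _ _ _ _] head=0 tail=1 count=1
After op 2 (write(8)): arr=[5 8 _ _ _] head=0 tail=2 count=2
After op 3 (write(10)): arr=[5 8 10 _ _] head=0 tail=3 count=3
After op 4 (read()): arr=[5 8 10 _ _] head=1 tail=3 count=2
After op 5 (write(4)): arr=[5 8 10 4 _] head=1 tail=4 count=3
After op 6 (read()): arr=[5 8 10 4 _] head=2 tail=4 count=2
After op 7 (write(14)): arr=[5 8 10 4 14] head=2 tail=0 count=3
After op 8 (read()): arr=[5 8 10 4 14] head=3 tail=0 count=2
After op 9 (read()): arr=[5 8 10 4 14] head=4 tail=0 count=1
After op 10 (read()): arr=[5 8 10 4 14] head=0 tail=0 count=0
After op 11 (write(11)): arr=[11 8 10 4 14] head=0 tail=1 count=1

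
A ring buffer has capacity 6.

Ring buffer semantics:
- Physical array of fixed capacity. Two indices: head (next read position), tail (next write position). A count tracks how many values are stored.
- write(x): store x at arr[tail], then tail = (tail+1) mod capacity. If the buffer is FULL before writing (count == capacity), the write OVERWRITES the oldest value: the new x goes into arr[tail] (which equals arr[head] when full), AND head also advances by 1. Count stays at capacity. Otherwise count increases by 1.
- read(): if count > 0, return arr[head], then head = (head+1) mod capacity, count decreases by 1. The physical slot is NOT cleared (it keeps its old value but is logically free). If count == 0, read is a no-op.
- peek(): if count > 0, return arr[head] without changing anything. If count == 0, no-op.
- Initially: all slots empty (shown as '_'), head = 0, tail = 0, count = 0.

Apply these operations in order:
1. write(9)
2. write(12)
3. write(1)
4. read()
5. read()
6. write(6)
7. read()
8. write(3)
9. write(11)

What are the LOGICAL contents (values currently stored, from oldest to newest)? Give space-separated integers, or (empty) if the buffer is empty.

Answer: 6 3 11

Derivation:
After op 1 (write(9)): arr=[9 _ _ _ _ _] head=0 tail=1 count=1
After op 2 (write(12)): arr=[9 12 _ _ _ _] head=0 tail=2 count=2
After op 3 (write(1)): arr=[9 12 1 _ _ _] head=0 tail=3 count=3
After op 4 (read()): arr=[9 12 1 _ _ _] head=1 tail=3 count=2
After op 5 (read()): arr=[9 12 1 _ _ _] head=2 tail=3 count=1
After op 6 (write(6)): arr=[9 12 1 6 _ _] head=2 tail=4 count=2
After op 7 (read()): arr=[9 12 1 6 _ _] head=3 tail=4 count=1
After op 8 (write(3)): arr=[9 12 1 6 3 _] head=3 tail=5 count=2
After op 9 (write(11)): arr=[9 12 1 6 3 11] head=3 tail=0 count=3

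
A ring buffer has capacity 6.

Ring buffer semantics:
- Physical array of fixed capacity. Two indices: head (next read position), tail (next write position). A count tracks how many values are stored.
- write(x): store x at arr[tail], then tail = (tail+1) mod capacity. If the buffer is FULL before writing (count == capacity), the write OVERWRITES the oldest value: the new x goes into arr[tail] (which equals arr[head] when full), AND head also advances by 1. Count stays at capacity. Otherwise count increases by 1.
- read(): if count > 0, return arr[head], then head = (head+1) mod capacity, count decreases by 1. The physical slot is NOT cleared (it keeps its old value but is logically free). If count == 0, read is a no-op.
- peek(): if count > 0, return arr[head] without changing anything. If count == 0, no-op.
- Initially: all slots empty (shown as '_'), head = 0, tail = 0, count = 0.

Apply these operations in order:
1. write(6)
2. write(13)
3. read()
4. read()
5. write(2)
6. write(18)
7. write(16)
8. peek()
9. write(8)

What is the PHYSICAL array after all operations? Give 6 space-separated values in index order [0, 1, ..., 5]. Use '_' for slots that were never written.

After op 1 (write(6)): arr=[6 _ _ _ _ _] head=0 tail=1 count=1
After op 2 (write(13)): arr=[6 13 _ _ _ _] head=0 tail=2 count=2
After op 3 (read()): arr=[6 13 _ _ _ _] head=1 tail=2 count=1
After op 4 (read()): arr=[6 13 _ _ _ _] head=2 tail=2 count=0
After op 5 (write(2)): arr=[6 13 2 _ _ _] head=2 tail=3 count=1
After op 6 (write(18)): arr=[6 13 2 18 _ _] head=2 tail=4 count=2
After op 7 (write(16)): arr=[6 13 2 18 16 _] head=2 tail=5 count=3
After op 8 (peek()): arr=[6 13 2 18 16 _] head=2 tail=5 count=3
After op 9 (write(8)): arr=[6 13 2 18 16 8] head=2 tail=0 count=4

Answer: 6 13 2 18 16 8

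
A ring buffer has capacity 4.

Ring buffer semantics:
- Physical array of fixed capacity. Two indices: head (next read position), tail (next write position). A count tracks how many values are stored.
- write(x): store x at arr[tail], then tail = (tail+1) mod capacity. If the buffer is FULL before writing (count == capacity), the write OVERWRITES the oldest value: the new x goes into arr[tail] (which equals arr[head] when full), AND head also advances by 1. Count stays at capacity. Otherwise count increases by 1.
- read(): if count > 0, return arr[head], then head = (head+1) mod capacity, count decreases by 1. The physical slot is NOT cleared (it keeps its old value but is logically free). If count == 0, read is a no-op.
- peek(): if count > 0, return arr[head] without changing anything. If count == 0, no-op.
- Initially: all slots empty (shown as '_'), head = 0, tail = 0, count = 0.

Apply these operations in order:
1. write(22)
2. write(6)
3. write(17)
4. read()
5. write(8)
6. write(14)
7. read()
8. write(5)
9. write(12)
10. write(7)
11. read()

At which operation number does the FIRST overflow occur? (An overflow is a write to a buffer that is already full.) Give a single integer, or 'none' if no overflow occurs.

After op 1 (write(22)): arr=[22 _ _ _] head=0 tail=1 count=1
After op 2 (write(6)): arr=[22 6 _ _] head=0 tail=2 count=2
After op 3 (write(17)): arr=[22 6 17 _] head=0 tail=3 count=3
After op 4 (read()): arr=[22 6 17 _] head=1 tail=3 count=2
After op 5 (write(8)): arr=[22 6 17 8] head=1 tail=0 count=3
After op 6 (write(14)): arr=[14 6 17 8] head=1 tail=1 count=4
After op 7 (read()): arr=[14 6 17 8] head=2 tail=1 count=3
After op 8 (write(5)): arr=[14 5 17 8] head=2 tail=2 count=4
After op 9 (write(12)): arr=[14 5 12 8] head=3 tail=3 count=4
After op 10 (write(7)): arr=[14 5 12 7] head=0 tail=0 count=4
After op 11 (read()): arr=[14 5 12 7] head=1 tail=0 count=3

Answer: 9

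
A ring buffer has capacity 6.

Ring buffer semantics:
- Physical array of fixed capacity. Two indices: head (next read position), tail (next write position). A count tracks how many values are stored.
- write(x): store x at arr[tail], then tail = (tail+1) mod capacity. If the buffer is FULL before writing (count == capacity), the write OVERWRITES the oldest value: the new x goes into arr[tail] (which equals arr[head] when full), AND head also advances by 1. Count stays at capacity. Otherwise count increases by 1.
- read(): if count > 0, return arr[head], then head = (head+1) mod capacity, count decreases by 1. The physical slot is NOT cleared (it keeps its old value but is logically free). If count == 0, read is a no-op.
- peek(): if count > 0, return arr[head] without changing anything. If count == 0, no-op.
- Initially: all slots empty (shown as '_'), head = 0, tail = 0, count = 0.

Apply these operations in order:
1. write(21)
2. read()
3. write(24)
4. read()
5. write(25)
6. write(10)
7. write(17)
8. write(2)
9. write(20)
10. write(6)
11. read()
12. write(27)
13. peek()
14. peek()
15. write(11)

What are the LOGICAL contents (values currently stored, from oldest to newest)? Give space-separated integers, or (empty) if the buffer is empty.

After op 1 (write(21)): arr=[21 _ _ _ _ _] head=0 tail=1 count=1
After op 2 (read()): arr=[21 _ _ _ _ _] head=1 tail=1 count=0
After op 3 (write(24)): arr=[21 24 _ _ _ _] head=1 tail=2 count=1
After op 4 (read()): arr=[21 24 _ _ _ _] head=2 tail=2 count=0
After op 5 (write(25)): arr=[21 24 25 _ _ _] head=2 tail=3 count=1
After op 6 (write(10)): arr=[21 24 25 10 _ _] head=2 tail=4 count=2
After op 7 (write(17)): arr=[21 24 25 10 17 _] head=2 tail=5 count=3
After op 8 (write(2)): arr=[21 24 25 10 17 2] head=2 tail=0 count=4
After op 9 (write(20)): arr=[20 24 25 10 17 2] head=2 tail=1 count=5
After op 10 (write(6)): arr=[20 6 25 10 17 2] head=2 tail=2 count=6
After op 11 (read()): arr=[20 6 25 10 17 2] head=3 tail=2 count=5
After op 12 (write(27)): arr=[20 6 27 10 17 2] head=3 tail=3 count=6
After op 13 (peek()): arr=[20 6 27 10 17 2] head=3 tail=3 count=6
After op 14 (peek()): arr=[20 6 27 10 17 2] head=3 tail=3 count=6
After op 15 (write(11)): arr=[20 6 27 11 17 2] head=4 tail=4 count=6

Answer: 17 2 20 6 27 11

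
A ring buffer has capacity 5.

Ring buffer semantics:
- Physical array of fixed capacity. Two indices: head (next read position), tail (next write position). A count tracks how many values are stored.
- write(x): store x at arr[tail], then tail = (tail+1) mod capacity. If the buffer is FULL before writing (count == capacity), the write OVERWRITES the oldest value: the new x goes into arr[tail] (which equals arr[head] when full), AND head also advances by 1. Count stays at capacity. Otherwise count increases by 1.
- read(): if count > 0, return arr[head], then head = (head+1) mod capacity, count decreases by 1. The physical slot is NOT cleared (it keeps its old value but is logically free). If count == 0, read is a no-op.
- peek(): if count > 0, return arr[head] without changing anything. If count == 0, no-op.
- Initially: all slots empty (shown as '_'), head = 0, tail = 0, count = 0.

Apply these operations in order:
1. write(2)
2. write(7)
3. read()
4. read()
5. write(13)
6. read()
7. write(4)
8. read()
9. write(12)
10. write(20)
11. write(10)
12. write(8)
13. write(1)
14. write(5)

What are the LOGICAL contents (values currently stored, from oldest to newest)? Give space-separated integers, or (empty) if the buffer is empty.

Answer: 20 10 8 1 5

Derivation:
After op 1 (write(2)): arr=[2 _ _ _ _] head=0 tail=1 count=1
After op 2 (write(7)): arr=[2 7 _ _ _] head=0 tail=2 count=2
After op 3 (read()): arr=[2 7 _ _ _] head=1 tail=2 count=1
After op 4 (read()): arr=[2 7 _ _ _] head=2 tail=2 count=0
After op 5 (write(13)): arr=[2 7 13 _ _] head=2 tail=3 count=1
After op 6 (read()): arr=[2 7 13 _ _] head=3 tail=3 count=0
After op 7 (write(4)): arr=[2 7 13 4 _] head=3 tail=4 count=1
After op 8 (read()): arr=[2 7 13 4 _] head=4 tail=4 count=0
After op 9 (write(12)): arr=[2 7 13 4 12] head=4 tail=0 count=1
After op 10 (write(20)): arr=[20 7 13 4 12] head=4 tail=1 count=2
After op 11 (write(10)): arr=[20 10 13 4 12] head=4 tail=2 count=3
After op 12 (write(8)): arr=[20 10 8 4 12] head=4 tail=3 count=4
After op 13 (write(1)): arr=[20 10 8 1 12] head=4 tail=4 count=5
After op 14 (write(5)): arr=[20 10 8 1 5] head=0 tail=0 count=5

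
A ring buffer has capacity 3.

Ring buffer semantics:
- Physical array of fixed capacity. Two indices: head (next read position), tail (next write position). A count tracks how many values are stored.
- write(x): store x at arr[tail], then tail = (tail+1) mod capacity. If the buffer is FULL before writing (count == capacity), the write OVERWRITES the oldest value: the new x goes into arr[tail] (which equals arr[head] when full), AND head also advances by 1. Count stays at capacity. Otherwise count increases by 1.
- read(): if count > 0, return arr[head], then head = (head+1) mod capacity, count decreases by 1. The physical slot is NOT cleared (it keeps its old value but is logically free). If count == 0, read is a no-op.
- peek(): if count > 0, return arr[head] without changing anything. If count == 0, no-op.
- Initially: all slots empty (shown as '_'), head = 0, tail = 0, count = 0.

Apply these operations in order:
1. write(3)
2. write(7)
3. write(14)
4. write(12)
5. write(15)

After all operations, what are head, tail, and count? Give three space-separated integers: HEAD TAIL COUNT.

Answer: 2 2 3

Derivation:
After op 1 (write(3)): arr=[3 _ _] head=0 tail=1 count=1
After op 2 (write(7)): arr=[3 7 _] head=0 tail=2 count=2
After op 3 (write(14)): arr=[3 7 14] head=0 tail=0 count=3
After op 4 (write(12)): arr=[12 7 14] head=1 tail=1 count=3
After op 5 (write(15)): arr=[12 15 14] head=2 tail=2 count=3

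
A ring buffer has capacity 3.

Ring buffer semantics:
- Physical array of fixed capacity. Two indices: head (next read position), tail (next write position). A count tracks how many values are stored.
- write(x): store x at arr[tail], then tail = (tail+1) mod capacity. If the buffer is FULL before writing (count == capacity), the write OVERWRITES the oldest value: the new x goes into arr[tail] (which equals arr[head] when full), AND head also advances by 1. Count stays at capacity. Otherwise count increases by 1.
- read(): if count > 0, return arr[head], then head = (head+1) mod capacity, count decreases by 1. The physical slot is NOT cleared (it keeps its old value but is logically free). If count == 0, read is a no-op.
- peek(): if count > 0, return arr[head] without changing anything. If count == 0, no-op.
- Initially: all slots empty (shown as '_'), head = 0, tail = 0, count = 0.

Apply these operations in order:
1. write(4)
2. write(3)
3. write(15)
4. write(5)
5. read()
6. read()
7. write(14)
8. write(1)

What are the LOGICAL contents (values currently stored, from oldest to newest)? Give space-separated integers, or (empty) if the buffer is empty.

After op 1 (write(4)): arr=[4 _ _] head=0 tail=1 count=1
After op 2 (write(3)): arr=[4 3 _] head=0 tail=2 count=2
After op 3 (write(15)): arr=[4 3 15] head=0 tail=0 count=3
After op 4 (write(5)): arr=[5 3 15] head=1 tail=1 count=3
After op 5 (read()): arr=[5 3 15] head=2 tail=1 count=2
After op 6 (read()): arr=[5 3 15] head=0 tail=1 count=1
After op 7 (write(14)): arr=[5 14 15] head=0 tail=2 count=2
After op 8 (write(1)): arr=[5 14 1] head=0 tail=0 count=3

Answer: 5 14 1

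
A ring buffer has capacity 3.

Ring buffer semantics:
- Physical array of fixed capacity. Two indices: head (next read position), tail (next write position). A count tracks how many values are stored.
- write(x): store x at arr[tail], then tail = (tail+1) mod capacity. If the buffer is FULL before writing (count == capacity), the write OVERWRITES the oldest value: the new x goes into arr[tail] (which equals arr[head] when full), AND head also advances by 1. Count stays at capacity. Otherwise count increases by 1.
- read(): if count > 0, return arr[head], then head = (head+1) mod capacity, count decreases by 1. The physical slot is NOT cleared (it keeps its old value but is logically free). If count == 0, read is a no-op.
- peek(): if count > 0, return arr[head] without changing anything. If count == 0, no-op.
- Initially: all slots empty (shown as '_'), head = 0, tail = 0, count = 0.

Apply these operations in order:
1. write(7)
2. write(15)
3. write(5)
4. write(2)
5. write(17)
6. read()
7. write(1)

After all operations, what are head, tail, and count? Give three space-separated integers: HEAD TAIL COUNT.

Answer: 0 0 3

Derivation:
After op 1 (write(7)): arr=[7 _ _] head=0 tail=1 count=1
After op 2 (write(15)): arr=[7 15 _] head=0 tail=2 count=2
After op 3 (write(5)): arr=[7 15 5] head=0 tail=0 count=3
After op 4 (write(2)): arr=[2 15 5] head=1 tail=1 count=3
After op 5 (write(17)): arr=[2 17 5] head=2 tail=2 count=3
After op 6 (read()): arr=[2 17 5] head=0 tail=2 count=2
After op 7 (write(1)): arr=[2 17 1] head=0 tail=0 count=3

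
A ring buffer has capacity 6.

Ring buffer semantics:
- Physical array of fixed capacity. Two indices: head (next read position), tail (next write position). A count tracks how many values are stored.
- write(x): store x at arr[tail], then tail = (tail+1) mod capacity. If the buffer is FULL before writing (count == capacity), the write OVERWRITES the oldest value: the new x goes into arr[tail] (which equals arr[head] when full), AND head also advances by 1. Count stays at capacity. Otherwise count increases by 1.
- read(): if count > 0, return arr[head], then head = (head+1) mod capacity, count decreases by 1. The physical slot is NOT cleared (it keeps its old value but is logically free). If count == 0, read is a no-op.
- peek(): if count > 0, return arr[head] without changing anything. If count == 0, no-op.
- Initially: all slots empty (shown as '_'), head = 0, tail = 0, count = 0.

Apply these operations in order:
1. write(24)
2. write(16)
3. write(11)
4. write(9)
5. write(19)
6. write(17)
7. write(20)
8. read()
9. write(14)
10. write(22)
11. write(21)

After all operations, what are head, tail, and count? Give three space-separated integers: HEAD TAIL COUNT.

Answer: 4 4 6

Derivation:
After op 1 (write(24)): arr=[24 _ _ _ _ _] head=0 tail=1 count=1
After op 2 (write(16)): arr=[24 16 _ _ _ _] head=0 tail=2 count=2
After op 3 (write(11)): arr=[24 16 11 _ _ _] head=0 tail=3 count=3
After op 4 (write(9)): arr=[24 16 11 9 _ _] head=0 tail=4 count=4
After op 5 (write(19)): arr=[24 16 11 9 19 _] head=0 tail=5 count=5
After op 6 (write(17)): arr=[24 16 11 9 19 17] head=0 tail=0 count=6
After op 7 (write(20)): arr=[20 16 11 9 19 17] head=1 tail=1 count=6
After op 8 (read()): arr=[20 16 11 9 19 17] head=2 tail=1 count=5
After op 9 (write(14)): arr=[20 14 11 9 19 17] head=2 tail=2 count=6
After op 10 (write(22)): arr=[20 14 22 9 19 17] head=3 tail=3 count=6
After op 11 (write(21)): arr=[20 14 22 21 19 17] head=4 tail=4 count=6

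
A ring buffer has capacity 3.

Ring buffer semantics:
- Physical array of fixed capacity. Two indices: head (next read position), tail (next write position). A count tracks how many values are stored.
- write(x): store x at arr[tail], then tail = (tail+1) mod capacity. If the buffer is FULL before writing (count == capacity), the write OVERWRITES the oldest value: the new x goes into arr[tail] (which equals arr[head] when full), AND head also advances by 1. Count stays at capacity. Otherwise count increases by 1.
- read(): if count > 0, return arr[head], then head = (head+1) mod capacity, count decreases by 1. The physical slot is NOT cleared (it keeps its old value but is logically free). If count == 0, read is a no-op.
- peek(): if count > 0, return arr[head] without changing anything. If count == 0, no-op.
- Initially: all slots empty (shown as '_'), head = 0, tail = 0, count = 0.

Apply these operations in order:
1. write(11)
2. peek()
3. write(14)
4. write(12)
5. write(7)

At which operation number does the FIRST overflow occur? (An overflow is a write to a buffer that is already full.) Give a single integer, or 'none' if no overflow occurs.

Answer: 5

Derivation:
After op 1 (write(11)): arr=[11 _ _] head=0 tail=1 count=1
After op 2 (peek()): arr=[11 _ _] head=0 tail=1 count=1
After op 3 (write(14)): arr=[11 14 _] head=0 tail=2 count=2
After op 4 (write(12)): arr=[11 14 12] head=0 tail=0 count=3
After op 5 (write(7)): arr=[7 14 12] head=1 tail=1 count=3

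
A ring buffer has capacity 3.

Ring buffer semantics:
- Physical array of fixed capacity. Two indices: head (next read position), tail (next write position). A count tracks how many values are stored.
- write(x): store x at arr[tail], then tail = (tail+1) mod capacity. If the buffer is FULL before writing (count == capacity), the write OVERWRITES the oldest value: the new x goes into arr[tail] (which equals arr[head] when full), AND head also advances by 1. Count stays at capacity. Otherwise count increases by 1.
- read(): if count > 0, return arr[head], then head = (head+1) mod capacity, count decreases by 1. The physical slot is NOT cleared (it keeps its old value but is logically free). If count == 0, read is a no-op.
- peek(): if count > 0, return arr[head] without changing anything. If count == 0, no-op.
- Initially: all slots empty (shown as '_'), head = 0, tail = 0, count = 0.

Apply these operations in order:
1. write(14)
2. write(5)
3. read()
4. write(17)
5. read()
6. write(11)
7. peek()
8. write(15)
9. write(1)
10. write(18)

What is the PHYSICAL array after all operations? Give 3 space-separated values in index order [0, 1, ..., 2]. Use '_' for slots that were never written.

After op 1 (write(14)): arr=[14 _ _] head=0 tail=1 count=1
After op 2 (write(5)): arr=[14 5 _] head=0 tail=2 count=2
After op 3 (read()): arr=[14 5 _] head=1 tail=2 count=1
After op 4 (write(17)): arr=[14 5 17] head=1 tail=0 count=2
After op 5 (read()): arr=[14 5 17] head=2 tail=0 count=1
After op 6 (write(11)): arr=[11 5 17] head=2 tail=1 count=2
After op 7 (peek()): arr=[11 5 17] head=2 tail=1 count=2
After op 8 (write(15)): arr=[11 15 17] head=2 tail=2 count=3
After op 9 (write(1)): arr=[11 15 1] head=0 tail=0 count=3
After op 10 (write(18)): arr=[18 15 1] head=1 tail=1 count=3

Answer: 18 15 1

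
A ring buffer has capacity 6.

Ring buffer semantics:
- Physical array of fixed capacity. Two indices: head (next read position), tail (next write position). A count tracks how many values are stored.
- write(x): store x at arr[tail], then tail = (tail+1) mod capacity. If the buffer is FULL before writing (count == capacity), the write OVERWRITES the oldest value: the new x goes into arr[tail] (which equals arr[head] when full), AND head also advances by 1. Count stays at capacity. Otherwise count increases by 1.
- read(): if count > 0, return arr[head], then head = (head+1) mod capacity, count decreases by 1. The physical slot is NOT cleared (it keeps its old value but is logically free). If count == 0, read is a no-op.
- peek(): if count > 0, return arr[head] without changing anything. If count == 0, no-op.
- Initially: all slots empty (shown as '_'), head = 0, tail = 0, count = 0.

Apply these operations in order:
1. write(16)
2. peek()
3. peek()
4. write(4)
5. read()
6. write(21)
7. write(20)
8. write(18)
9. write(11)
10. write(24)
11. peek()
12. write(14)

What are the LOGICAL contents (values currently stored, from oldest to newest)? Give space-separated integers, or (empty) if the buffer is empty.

Answer: 21 20 18 11 24 14

Derivation:
After op 1 (write(16)): arr=[16 _ _ _ _ _] head=0 tail=1 count=1
After op 2 (peek()): arr=[16 _ _ _ _ _] head=0 tail=1 count=1
After op 3 (peek()): arr=[16 _ _ _ _ _] head=0 tail=1 count=1
After op 4 (write(4)): arr=[16 4 _ _ _ _] head=0 tail=2 count=2
After op 5 (read()): arr=[16 4 _ _ _ _] head=1 tail=2 count=1
After op 6 (write(21)): arr=[16 4 21 _ _ _] head=1 tail=3 count=2
After op 7 (write(20)): arr=[16 4 21 20 _ _] head=1 tail=4 count=3
After op 8 (write(18)): arr=[16 4 21 20 18 _] head=1 tail=5 count=4
After op 9 (write(11)): arr=[16 4 21 20 18 11] head=1 tail=0 count=5
After op 10 (write(24)): arr=[24 4 21 20 18 11] head=1 tail=1 count=6
After op 11 (peek()): arr=[24 4 21 20 18 11] head=1 tail=1 count=6
After op 12 (write(14)): arr=[24 14 21 20 18 11] head=2 tail=2 count=6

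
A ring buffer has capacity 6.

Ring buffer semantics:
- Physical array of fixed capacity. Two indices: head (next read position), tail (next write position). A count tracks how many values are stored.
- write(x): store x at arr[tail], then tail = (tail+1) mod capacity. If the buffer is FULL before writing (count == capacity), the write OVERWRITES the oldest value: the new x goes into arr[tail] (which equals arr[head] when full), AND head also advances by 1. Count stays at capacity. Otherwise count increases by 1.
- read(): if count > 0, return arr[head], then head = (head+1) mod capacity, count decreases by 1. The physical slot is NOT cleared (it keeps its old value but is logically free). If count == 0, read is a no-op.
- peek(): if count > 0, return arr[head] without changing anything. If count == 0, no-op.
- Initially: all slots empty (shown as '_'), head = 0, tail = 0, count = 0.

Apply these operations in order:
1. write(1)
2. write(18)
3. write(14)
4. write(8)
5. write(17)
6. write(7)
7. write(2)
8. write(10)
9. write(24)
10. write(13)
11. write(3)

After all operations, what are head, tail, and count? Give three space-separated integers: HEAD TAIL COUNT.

After op 1 (write(1)): arr=[1 _ _ _ _ _] head=0 tail=1 count=1
After op 2 (write(18)): arr=[1 18 _ _ _ _] head=0 tail=2 count=2
After op 3 (write(14)): arr=[1 18 14 _ _ _] head=0 tail=3 count=3
After op 4 (write(8)): arr=[1 18 14 8 _ _] head=0 tail=4 count=4
After op 5 (write(17)): arr=[1 18 14 8 17 _] head=0 tail=5 count=5
After op 6 (write(7)): arr=[1 18 14 8 17 7] head=0 tail=0 count=6
After op 7 (write(2)): arr=[2 18 14 8 17 7] head=1 tail=1 count=6
After op 8 (write(10)): arr=[2 10 14 8 17 7] head=2 tail=2 count=6
After op 9 (write(24)): arr=[2 10 24 8 17 7] head=3 tail=3 count=6
After op 10 (write(13)): arr=[2 10 24 13 17 7] head=4 tail=4 count=6
After op 11 (write(3)): arr=[2 10 24 13 3 7] head=5 tail=5 count=6

Answer: 5 5 6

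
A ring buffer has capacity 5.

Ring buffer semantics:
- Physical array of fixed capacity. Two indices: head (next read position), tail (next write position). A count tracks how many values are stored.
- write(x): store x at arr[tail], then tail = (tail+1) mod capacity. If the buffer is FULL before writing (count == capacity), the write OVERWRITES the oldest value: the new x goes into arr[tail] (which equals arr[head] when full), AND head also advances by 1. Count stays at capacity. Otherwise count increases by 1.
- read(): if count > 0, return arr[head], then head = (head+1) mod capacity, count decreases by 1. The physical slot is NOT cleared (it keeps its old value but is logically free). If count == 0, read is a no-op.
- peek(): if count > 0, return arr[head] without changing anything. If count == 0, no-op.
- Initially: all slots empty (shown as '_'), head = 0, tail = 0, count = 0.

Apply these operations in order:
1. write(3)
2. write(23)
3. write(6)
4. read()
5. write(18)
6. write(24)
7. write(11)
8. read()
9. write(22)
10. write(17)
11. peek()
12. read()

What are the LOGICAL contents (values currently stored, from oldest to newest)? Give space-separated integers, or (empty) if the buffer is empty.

Answer: 24 11 22 17

Derivation:
After op 1 (write(3)): arr=[3 _ _ _ _] head=0 tail=1 count=1
After op 2 (write(23)): arr=[3 23 _ _ _] head=0 tail=2 count=2
After op 3 (write(6)): arr=[3 23 6 _ _] head=0 tail=3 count=3
After op 4 (read()): arr=[3 23 6 _ _] head=1 tail=3 count=2
After op 5 (write(18)): arr=[3 23 6 18 _] head=1 tail=4 count=3
After op 6 (write(24)): arr=[3 23 6 18 24] head=1 tail=0 count=4
After op 7 (write(11)): arr=[11 23 6 18 24] head=1 tail=1 count=5
After op 8 (read()): arr=[11 23 6 18 24] head=2 tail=1 count=4
After op 9 (write(22)): arr=[11 22 6 18 24] head=2 tail=2 count=5
After op 10 (write(17)): arr=[11 22 17 18 24] head=3 tail=3 count=5
After op 11 (peek()): arr=[11 22 17 18 24] head=3 tail=3 count=5
After op 12 (read()): arr=[11 22 17 18 24] head=4 tail=3 count=4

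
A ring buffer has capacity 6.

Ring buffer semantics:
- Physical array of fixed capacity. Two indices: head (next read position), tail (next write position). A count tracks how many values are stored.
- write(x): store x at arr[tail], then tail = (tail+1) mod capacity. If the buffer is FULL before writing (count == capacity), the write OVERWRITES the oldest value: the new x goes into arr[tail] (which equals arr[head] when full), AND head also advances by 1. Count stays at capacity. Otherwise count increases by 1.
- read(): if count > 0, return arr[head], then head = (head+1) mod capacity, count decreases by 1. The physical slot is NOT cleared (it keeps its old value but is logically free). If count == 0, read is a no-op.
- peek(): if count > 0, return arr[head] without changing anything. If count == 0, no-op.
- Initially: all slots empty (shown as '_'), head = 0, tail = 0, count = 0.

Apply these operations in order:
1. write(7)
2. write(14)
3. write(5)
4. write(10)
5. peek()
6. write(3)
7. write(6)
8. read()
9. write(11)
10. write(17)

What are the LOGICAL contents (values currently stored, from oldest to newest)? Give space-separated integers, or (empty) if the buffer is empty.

Answer: 5 10 3 6 11 17

Derivation:
After op 1 (write(7)): arr=[7 _ _ _ _ _] head=0 tail=1 count=1
After op 2 (write(14)): arr=[7 14 _ _ _ _] head=0 tail=2 count=2
After op 3 (write(5)): arr=[7 14 5 _ _ _] head=0 tail=3 count=3
After op 4 (write(10)): arr=[7 14 5 10 _ _] head=0 tail=4 count=4
After op 5 (peek()): arr=[7 14 5 10 _ _] head=0 tail=4 count=4
After op 6 (write(3)): arr=[7 14 5 10 3 _] head=0 tail=5 count=5
After op 7 (write(6)): arr=[7 14 5 10 3 6] head=0 tail=0 count=6
After op 8 (read()): arr=[7 14 5 10 3 6] head=1 tail=0 count=5
After op 9 (write(11)): arr=[11 14 5 10 3 6] head=1 tail=1 count=6
After op 10 (write(17)): arr=[11 17 5 10 3 6] head=2 tail=2 count=6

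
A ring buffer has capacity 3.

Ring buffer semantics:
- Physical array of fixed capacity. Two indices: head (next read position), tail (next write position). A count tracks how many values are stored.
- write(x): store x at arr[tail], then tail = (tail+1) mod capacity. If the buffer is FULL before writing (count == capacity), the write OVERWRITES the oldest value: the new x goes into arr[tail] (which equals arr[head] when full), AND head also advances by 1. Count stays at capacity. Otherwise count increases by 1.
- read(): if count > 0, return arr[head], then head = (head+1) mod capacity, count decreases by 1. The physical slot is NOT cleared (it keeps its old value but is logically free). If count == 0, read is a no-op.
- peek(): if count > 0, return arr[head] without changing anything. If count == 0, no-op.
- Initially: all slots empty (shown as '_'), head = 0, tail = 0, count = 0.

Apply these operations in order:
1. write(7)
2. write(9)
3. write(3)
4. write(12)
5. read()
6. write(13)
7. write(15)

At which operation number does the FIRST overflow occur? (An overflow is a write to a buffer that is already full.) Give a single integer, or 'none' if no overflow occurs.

Answer: 4

Derivation:
After op 1 (write(7)): arr=[7 _ _] head=0 tail=1 count=1
After op 2 (write(9)): arr=[7 9 _] head=0 tail=2 count=2
After op 3 (write(3)): arr=[7 9 3] head=0 tail=0 count=3
After op 4 (write(12)): arr=[12 9 3] head=1 tail=1 count=3
After op 5 (read()): arr=[12 9 3] head=2 tail=1 count=2
After op 6 (write(13)): arr=[12 13 3] head=2 tail=2 count=3
After op 7 (write(15)): arr=[12 13 15] head=0 tail=0 count=3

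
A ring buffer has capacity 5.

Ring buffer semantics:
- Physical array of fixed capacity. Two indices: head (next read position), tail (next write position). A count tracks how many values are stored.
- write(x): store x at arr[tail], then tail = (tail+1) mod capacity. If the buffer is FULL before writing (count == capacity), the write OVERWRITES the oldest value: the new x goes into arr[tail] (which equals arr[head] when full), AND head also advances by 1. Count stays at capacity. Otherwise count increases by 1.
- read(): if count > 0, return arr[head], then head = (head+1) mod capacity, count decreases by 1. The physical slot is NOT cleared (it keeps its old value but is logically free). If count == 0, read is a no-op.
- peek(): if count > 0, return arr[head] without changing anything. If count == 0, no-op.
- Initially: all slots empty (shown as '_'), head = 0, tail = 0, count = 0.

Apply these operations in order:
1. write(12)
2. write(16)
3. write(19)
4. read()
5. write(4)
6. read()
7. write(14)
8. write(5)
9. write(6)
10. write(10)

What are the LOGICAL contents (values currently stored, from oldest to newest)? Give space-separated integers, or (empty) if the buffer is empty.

After op 1 (write(12)): arr=[12 _ _ _ _] head=0 tail=1 count=1
After op 2 (write(16)): arr=[12 16 _ _ _] head=0 tail=2 count=2
After op 3 (write(19)): arr=[12 16 19 _ _] head=0 tail=3 count=3
After op 4 (read()): arr=[12 16 19 _ _] head=1 tail=3 count=2
After op 5 (write(4)): arr=[12 16 19 4 _] head=1 tail=4 count=3
After op 6 (read()): arr=[12 16 19 4 _] head=2 tail=4 count=2
After op 7 (write(14)): arr=[12 16 19 4 14] head=2 tail=0 count=3
After op 8 (write(5)): arr=[5 16 19 4 14] head=2 tail=1 count=4
After op 9 (write(6)): arr=[5 6 19 4 14] head=2 tail=2 count=5
After op 10 (write(10)): arr=[5 6 10 4 14] head=3 tail=3 count=5

Answer: 4 14 5 6 10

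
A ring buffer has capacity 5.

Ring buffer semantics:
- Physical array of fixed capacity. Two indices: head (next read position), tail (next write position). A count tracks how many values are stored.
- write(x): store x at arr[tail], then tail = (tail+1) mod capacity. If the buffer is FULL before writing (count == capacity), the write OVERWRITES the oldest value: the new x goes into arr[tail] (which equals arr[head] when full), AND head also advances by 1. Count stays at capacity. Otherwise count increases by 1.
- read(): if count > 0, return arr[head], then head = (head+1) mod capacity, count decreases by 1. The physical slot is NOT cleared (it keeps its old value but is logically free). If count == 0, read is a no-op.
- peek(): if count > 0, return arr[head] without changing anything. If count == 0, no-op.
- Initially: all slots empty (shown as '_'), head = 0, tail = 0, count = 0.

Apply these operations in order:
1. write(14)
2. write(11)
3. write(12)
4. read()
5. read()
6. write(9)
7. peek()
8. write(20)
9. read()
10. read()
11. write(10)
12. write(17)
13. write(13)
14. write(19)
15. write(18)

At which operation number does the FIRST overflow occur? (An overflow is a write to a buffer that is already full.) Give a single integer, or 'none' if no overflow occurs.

Answer: 15

Derivation:
After op 1 (write(14)): arr=[14 _ _ _ _] head=0 tail=1 count=1
After op 2 (write(11)): arr=[14 11 _ _ _] head=0 tail=2 count=2
After op 3 (write(12)): arr=[14 11 12 _ _] head=0 tail=3 count=3
After op 4 (read()): arr=[14 11 12 _ _] head=1 tail=3 count=2
After op 5 (read()): arr=[14 11 12 _ _] head=2 tail=3 count=1
After op 6 (write(9)): arr=[14 11 12 9 _] head=2 tail=4 count=2
After op 7 (peek()): arr=[14 11 12 9 _] head=2 tail=4 count=2
After op 8 (write(20)): arr=[14 11 12 9 20] head=2 tail=0 count=3
After op 9 (read()): arr=[14 11 12 9 20] head=3 tail=0 count=2
After op 10 (read()): arr=[14 11 12 9 20] head=4 tail=0 count=1
After op 11 (write(10)): arr=[10 11 12 9 20] head=4 tail=1 count=2
After op 12 (write(17)): arr=[10 17 12 9 20] head=4 tail=2 count=3
After op 13 (write(13)): arr=[10 17 13 9 20] head=4 tail=3 count=4
After op 14 (write(19)): arr=[10 17 13 19 20] head=4 tail=4 count=5
After op 15 (write(18)): arr=[10 17 13 19 18] head=0 tail=0 count=5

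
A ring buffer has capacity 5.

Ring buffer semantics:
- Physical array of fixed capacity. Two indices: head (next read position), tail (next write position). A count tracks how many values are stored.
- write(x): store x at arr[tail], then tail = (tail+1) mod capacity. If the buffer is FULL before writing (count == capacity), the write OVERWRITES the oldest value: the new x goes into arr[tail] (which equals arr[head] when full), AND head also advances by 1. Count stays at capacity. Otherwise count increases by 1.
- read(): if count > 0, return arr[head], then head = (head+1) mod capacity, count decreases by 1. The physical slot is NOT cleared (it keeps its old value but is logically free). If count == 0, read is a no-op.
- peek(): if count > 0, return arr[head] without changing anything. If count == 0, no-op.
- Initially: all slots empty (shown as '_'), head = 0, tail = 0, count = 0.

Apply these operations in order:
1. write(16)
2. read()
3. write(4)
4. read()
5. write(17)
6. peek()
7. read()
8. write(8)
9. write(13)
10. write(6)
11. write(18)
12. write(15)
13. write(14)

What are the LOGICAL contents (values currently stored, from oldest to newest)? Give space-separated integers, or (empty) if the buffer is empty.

After op 1 (write(16)): arr=[16 _ _ _ _] head=0 tail=1 count=1
After op 2 (read()): arr=[16 _ _ _ _] head=1 tail=1 count=0
After op 3 (write(4)): arr=[16 4 _ _ _] head=1 tail=2 count=1
After op 4 (read()): arr=[16 4 _ _ _] head=2 tail=2 count=0
After op 5 (write(17)): arr=[16 4 17 _ _] head=2 tail=3 count=1
After op 6 (peek()): arr=[16 4 17 _ _] head=2 tail=3 count=1
After op 7 (read()): arr=[16 4 17 _ _] head=3 tail=3 count=0
After op 8 (write(8)): arr=[16 4 17 8 _] head=3 tail=4 count=1
After op 9 (write(13)): arr=[16 4 17 8 13] head=3 tail=0 count=2
After op 10 (write(6)): arr=[6 4 17 8 13] head=3 tail=1 count=3
After op 11 (write(18)): arr=[6 18 17 8 13] head=3 tail=2 count=4
After op 12 (write(15)): arr=[6 18 15 8 13] head=3 tail=3 count=5
After op 13 (write(14)): arr=[6 18 15 14 13] head=4 tail=4 count=5

Answer: 13 6 18 15 14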